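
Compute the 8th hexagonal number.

120

The 8th hexagonal number is n(2n−1) with n = 8.
8·(2·8 − 1) = 8·15 = 120.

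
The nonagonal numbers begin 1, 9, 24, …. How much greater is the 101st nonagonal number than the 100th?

Consecutive nonagonal numbers differ by 7n − 6: here 7·101 − 6 = 701.

701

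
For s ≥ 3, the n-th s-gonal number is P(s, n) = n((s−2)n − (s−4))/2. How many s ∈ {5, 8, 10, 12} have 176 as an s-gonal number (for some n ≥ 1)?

2

s = 5: P(5, 11) = 176. ✓
s = 8: P(8, 8) = 176. ✓
s = 10: P(10, 7) = 175 and P(10, 8) = 232; 176 is not s-gonal.
s = 12: P(12, 6) = 156 and P(12, 7) = 217; 176 is not s-gonal.
Hits: s ∈ {5, 8} → 2.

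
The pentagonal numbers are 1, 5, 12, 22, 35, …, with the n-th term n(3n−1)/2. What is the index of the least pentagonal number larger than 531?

Solve n(3n−1)/2 > 531 for integer n.
The largest n with value ≤ 531 is 18 (since 477 ≤ 531 < 532), so the first above is n = 19, value 532.

19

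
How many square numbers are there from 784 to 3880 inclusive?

35

The n-th square number is n².
Smallest index with value ≥ 784: n = 28 (giving 784).
Largest index with value ≤ 3880: n = 62 (giving 3844).
Indices 28 through 62: 35 terms.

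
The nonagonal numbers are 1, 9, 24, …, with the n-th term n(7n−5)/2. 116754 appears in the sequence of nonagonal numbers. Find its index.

Set n(7n−5)/2 = 116754, giving 7n² − 5n − 233508 = 0.
The discriminant is 25 + 56·116754 = 6538249, and √6538249 = 2557.
So n = (5 + 2557) / 14 = 2562/14 = 183.
Check: 183·(7·183 − 5)/2 = 116754. ✓

183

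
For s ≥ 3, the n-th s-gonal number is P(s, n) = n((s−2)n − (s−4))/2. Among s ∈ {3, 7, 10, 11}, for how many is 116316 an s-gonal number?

1

s = 3: P(3, 481) = 115921 and P(3, 482) = 116403; 116316 is not s-gonal.
s = 7: P(7, 216) = 116316. ✓
s = 10: P(10, 170) = 115090 and P(10, 171) = 116451; 116316 is not s-gonal.
s = 11: P(11, 161) = 116081 and P(11, 162) = 117531; 116316 is not s-gonal.
Hits: s ∈ {7} → 1.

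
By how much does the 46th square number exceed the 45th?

91

n² − (n−1)² = 2n − 1, so 46² − 45² = 2·46 − 1 = 91.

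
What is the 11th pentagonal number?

176

The 11th pentagonal number is n(3n−1)/2 with n = 11.
11·(3·11 − 1)/2 = 11·32/2 = 11·16 = 176.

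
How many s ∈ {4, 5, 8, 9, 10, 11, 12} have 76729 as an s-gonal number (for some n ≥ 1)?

s = 4: P(4, 277) = 76729. ✓
s = 5: P(5, 226) = 76501 and P(5, 227) = 77180; 76729 is not s-gonal.
s = 8: P(8, 160) = 76480 and P(8, 161) = 77441; 76729 is not s-gonal.
s = 9: P(9, 148) = 76294 and P(9, 149) = 77331; 76729 is not s-gonal.
s = 10: P(10, 138) = 75762 and P(10, 139) = 76867; 76729 is not s-gonal.
s = 11: P(11, 130) = 75595 and P(11, 131) = 76766; 76729 is not s-gonal.
s = 12: P(12, 124) = 76384 and P(12, 125) = 77625; 76729 is not s-gonal.
Hits: s ∈ {4} → 1.

1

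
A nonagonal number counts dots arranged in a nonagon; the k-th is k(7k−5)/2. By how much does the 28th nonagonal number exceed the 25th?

28·(7·28 − 5)/2 = 2674 and 25·(7·25 − 5)/2 = 2125.
Difference: 2674 − 2125 = 549.

549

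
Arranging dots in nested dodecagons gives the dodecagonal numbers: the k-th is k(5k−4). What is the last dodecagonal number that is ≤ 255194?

254476

Solve n(5n−4) ≤ 255194 for integer n.
n = 226 gives 254476 ≤ 255194, while n = 227 gives 256737 > 255194; so the answer is 254476.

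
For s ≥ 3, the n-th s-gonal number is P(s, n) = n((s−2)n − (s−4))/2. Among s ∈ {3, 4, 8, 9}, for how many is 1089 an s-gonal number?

2

s = 3: P(3, 46) = 1081 and P(3, 47) = 1128; 1089 is not s-gonal.
s = 4: P(4, 33) = 1089. ✓
s = 8: P(8, 19) = 1045 and P(8, 20) = 1160; 1089 is not s-gonal.
s = 9: P(9, 18) = 1089. ✓
Hits: s ∈ {4, 9} → 2.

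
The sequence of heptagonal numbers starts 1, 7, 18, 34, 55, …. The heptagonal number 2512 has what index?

32

Set n(5n−3)/2 = 2512, giving 5n² − 3n − 5024 = 0.
The discriminant is 9 + 40·2512 = 100489, and √100489 = 317.
So n = (3 + 317) / 10 = 320/10 = 32.
Check: 32·(5·32 − 3)/2 = 2512. ✓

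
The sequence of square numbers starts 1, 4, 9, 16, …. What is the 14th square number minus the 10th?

96

14² = 196 and 10² = 100.
Difference: 196 − 100 = 96.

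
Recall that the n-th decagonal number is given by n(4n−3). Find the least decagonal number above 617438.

619762

Solve n(4n−3) > 617438 for integer n.
The largest n with value ≤ 617438 is 393 (since 616617 ≤ 617438 < 619762), so the first above is n = 394, value 619762.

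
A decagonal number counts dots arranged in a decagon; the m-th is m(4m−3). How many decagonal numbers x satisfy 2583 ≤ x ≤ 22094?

49

The n-th decagonal number is n(4n−3).
Smallest index with value ≥ 2583: n = 26 (giving 2626).
Largest index with value ≤ 22094: n = 74 (giving 21682).
Indices 26 through 74: 49 terms.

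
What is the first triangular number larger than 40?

Solve n(n+1)/2 > 40 for integer n.
The largest n with value ≤ 40 is 8 (since 36 ≤ 40 < 45), so the first above is n = 9, value 45.

45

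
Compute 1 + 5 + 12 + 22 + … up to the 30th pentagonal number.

13950

Σ i(3i−1)/2 = (3Σi² − Σi) / 2 over i = 1..30.
Σi = 465 and Σi² = 9455.
(3·9455 − 1·465) / 2 = 27900/2 = 13950.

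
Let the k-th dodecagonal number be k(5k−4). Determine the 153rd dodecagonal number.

The 153rd dodecagonal number is n(5n−4) with n = 153.
153·(5·153 − 4) = 153·761 = 116433.

116433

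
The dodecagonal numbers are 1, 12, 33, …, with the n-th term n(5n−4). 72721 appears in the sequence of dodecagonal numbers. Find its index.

Set n(5n−4) = 72721, giving 5n² − 4n − 72721 = 0.
So n = (4 + 1206) / 10 = 1210/10 = 121.

121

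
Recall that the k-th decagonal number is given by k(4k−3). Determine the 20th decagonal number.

1540

20·(4·20 − 3) = 20·77 = 1540.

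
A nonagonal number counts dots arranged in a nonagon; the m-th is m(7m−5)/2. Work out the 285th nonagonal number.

283575

285·(7·285 − 5)/2 = 285·1990/2 = 285·995 = 283575.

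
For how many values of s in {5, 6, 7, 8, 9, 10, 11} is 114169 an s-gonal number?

1

s = 5: P(5, 276) = 114126 and P(5, 277) = 114955; 114169 is not s-gonal.
s = 6: P(6, 239) = 114003 and P(6, 240) = 114960; 114169 is not s-gonal.
s = 7: P(7, 214) = 114169. ✓
s = 8: P(8, 195) = 113685 and P(8, 196) = 114856; 114169 is not s-gonal.
s = 9: P(9, 180) = 112950 and P(9, 181) = 114211; 114169 is not s-gonal.
s = 10: P(10, 169) = 113737 and P(10, 170) = 115090; 114169 is not s-gonal.
s = 11: P(11, 159) = 113208 and P(11, 160) = 114640; 114169 is not s-gonal.
Hits: s ∈ {7} → 1.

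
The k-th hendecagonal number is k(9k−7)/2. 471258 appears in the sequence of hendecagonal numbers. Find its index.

Set n(9n−7)/2 = 471258, giving 9n² − 7n − 942516 = 0.
The discriminant is 49 + 72·471258 = 33930625, and √33930625 = 5825.
So n = (7 + 5825) / 18 = 5832/18 = 324.

324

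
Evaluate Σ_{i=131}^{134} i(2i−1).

139930

Σ i(2i−1) = 2Σi² − Σi over i = 131..134.
Σi = 9045 − 8515 = 530 and Σi² = 811035 − 740805 = 70230.
2·70230 − 1·530 = 139930.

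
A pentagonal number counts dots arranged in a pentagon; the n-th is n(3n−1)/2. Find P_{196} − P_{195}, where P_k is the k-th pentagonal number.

586

Consecutive pentagonal numbers differ by 3n − 2: here 3·196 − 2 = 586.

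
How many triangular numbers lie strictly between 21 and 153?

10

The n-th triangular number is n(n+1)/2.
Smallest index with value > 21: n = 7 (giving 28).
Largest index with value < 153: n = 16 (giving 136).
Indices 7 through 16: 10 terms.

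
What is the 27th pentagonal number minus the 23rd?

27·(3·27 − 1)/2 = 1080 and 23·(3·23 − 1)/2 = 782.
Difference: 1080 − 782 = 298.

298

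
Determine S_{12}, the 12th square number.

144

The 12th square number is n² with n = 12.
12² = 144.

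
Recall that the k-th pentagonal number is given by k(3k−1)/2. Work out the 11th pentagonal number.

The 11th pentagonal number is n(3n−1)/2 with n = 11.
11·(3·11 − 1)/2 = 11·32/2 = 11·16 = 176.

176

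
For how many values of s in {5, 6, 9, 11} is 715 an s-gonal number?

s = 5: P(5, 22) = 715. ✓
s = 6: P(6, 19) = 703 and P(6, 20) = 780; 715 is not s-gonal.
s = 9: P(9, 14) = 651 and P(9, 15) = 750; 715 is not s-gonal.
s = 11: P(11, 13) = 715. ✓
Hits: s ∈ {5, 11} → 2.

2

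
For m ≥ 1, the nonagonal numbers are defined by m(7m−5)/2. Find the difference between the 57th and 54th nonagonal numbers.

1158

57·(7·57 − 5)/2 = 11229 and 54·(7·54 − 5)/2 = 10071.
Difference: 11229 − 10071 = 1158.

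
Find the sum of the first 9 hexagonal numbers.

Σ i(2i−1) = 2Σi² − Σi over i = 1..9.
Σi = 45 and Σi² = 285.
2·285 − 1·45 = 525.

525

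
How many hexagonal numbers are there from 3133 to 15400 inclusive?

49

The n-th hexagonal number is n(2n−1).
Smallest index with value ≥ 3133: n = 40 (giving 3160).
Largest index with value ≤ 15400: n = 88 (giving 15400).
Indices 40 through 88: 49 terms.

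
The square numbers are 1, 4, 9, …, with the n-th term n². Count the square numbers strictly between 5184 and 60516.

173

The n-th square number is n².
Smallest index with value > 5184: n = 73 (giving 5329).
Largest index with value < 60516: n = 245 (giving 60025).
Indices 73 through 245: 173 terms.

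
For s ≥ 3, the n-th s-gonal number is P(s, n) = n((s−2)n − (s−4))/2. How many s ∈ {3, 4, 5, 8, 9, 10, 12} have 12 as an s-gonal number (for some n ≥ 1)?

2

s = 3: P(3, 4) = 10 and P(3, 5) = 15; 12 is not s-gonal.
s = 4: P(4, 3) = 9 and P(4, 4) = 16; 12 is not s-gonal.
s = 5: P(5, 3) = 12. ✓
s = 8: P(8, 2) = 8 and P(8, 3) = 21; 12 is not s-gonal.
s = 9: P(9, 2) = 9 and P(9, 3) = 24; 12 is not s-gonal.
s = 10: P(10, 2) = 10 and P(10, 3) = 27; 12 is not s-gonal.
s = 12: P(12, 2) = 12. ✓
Hits: s ∈ {5, 12} → 2.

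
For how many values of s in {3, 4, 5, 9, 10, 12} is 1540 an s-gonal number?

2

s = 3: P(3, 55) = 1540. ✓
s = 4: P(4, 39) = 1521 and P(4, 40) = 1600; 1540 is not s-gonal.
s = 5: P(5, 32) = 1520 and P(5, 33) = 1617; 1540 is not s-gonal.
s = 9: P(9, 21) = 1491 and P(9, 22) = 1639; 1540 is not s-gonal.
s = 10: P(10, 20) = 1540. ✓
s = 12: P(12, 17) = 1377 and P(12, 18) = 1548; 1540 is not s-gonal.
Hits: s ∈ {3, 10} → 2.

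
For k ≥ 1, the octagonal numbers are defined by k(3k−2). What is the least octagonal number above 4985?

5208

Solve n(3n−2) > 4985 for integer n.
The largest n with value ≤ 4985 is 41 (since 4961 ≤ 4985 < 5208), so the first above is n = 42, value 5208.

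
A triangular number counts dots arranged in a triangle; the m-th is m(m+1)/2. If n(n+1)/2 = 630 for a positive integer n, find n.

35

Set n(n+1)/2 = 630, giving n² + n − 1260 = 0.
So n = (-1 + 71) / 2 = 70/2 = 35.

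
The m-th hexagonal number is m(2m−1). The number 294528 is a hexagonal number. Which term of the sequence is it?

384

Set n(2n−1) = 294528, giving 2n² − n − 294528 = 0.
The discriminant is 1 + 8·294528 = 2356225, and √2356225 = 1535.
So n = (1 + 1535) / 4 = 1536/4 = 384.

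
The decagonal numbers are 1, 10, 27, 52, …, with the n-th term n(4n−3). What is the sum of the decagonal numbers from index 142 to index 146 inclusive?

Σ i(4i−3) = 4Σi² − 3Σi over i = 142..146.
Σi = 10731 − 10011 = 720 and Σi² = 1048061 − 944371 = 103690.
4·103690 − 3·720 = 412600.

412600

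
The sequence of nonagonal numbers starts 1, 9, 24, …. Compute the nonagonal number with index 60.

12450

The 60th nonagonal number is n(7n−5)/2 with n = 60.
60·(7·60 − 5)/2 = 60·415/2 = 12450.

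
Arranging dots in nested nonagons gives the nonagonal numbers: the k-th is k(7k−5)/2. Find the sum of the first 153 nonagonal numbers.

Σ i(7i−5)/2 = (7Σi² − 5Σi) / 2 over i = 1..153.
Σi = 11781 and Σi² = 1205589.
(7·1205589 − 5·11781) / 2 = 8380218/2 = 4190109.

4190109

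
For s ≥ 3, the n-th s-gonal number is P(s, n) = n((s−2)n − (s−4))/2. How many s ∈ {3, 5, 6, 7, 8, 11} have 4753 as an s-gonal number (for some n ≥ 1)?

s = 3: P(3, 97) = 4753. ✓
s = 5: P(5, 56) = 4676 and P(5, 57) = 4845; 4753 is not s-gonal.
s = 6: P(6, 49) = 4753. ✓
s = 7: P(7, 43) = 4558 and P(7, 44) = 4774; 4753 is not s-gonal.
s = 8: P(8, 40) = 4720 and P(8, 41) = 4961; 4753 is not s-gonal.
s = 11: P(11, 32) = 4496 and P(11, 33) = 4785; 4753 is not s-gonal.
Hits: s ∈ {3, 6} → 2.

2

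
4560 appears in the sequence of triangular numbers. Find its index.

Set n(n+1)/2 = 4560, giving n² + n − 9120 = 0.
So n = (-1 + 191) / 2 = 190/2 = 95.

95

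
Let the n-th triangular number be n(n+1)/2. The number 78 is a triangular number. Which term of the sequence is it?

Set n(n+1)/2 = 78, giving n² + n − 156 = 0.
The discriminant is 1 + 8·78 = 625, and √625 = 25.
So n = (-1 + 25) / 2 = 24/2 = 12.

12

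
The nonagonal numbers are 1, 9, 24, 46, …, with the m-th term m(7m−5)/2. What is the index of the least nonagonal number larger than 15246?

Solve n(7n−5)/2 > 15246 for integer n.
The largest n with value ≤ 15246 is 66 (since 15081 ≤ 15246 < 15544), so the first above is n = 67, value 15544.

67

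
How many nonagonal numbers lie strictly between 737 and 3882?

The n-th nonagonal number is n(7n−5)/2.
Smallest index with value > 737: n = 15 (giving 750).
Largest index with value < 3882: n = 33 (giving 3729).
Indices 15 through 33: 19 terms.

19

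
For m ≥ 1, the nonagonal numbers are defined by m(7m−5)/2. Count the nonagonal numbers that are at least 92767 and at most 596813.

The n-th nonagonal number is n(7n−5)/2.
Smallest index with value ≥ 92767: n = 164 (giving 93726).
Largest index with value ≤ 596813: n = 413 (giving 595959).
Indices 164 through 413: 250 terms.

250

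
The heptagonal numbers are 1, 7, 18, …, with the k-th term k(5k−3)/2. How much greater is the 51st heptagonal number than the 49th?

497

51·(5·51 − 3)/2 = 6426 and 49·(5·49 − 3)/2 = 5929.
Difference: 6426 − 5929 = 497.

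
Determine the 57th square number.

3249

57² = 3249.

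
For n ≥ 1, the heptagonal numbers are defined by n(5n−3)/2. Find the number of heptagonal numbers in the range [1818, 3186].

The n-th heptagonal number is n(5n−3)/2.
Smallest index with value ≥ 1818: n = 28 (giving 1918).
Largest index with value ≤ 3186: n = 36 (giving 3186).
Indices 28 through 36: 9 terms.

9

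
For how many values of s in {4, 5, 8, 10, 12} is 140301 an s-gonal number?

s = 4: P(4, 374) = 139876 and P(4, 375) = 140625; 140301 is not s-gonal.
s = 5: P(5, 306) = 140301. ✓
s = 8: P(8, 216) = 139536 and P(8, 217) = 140833; 140301 is not s-gonal.
s = 10: P(10, 187) = 139315 and P(10, 188) = 140812; 140301 is not s-gonal.
s = 12: P(12, 167) = 138777 and P(12, 168) = 140448; 140301 is not s-gonal.
Hits: s ∈ {5} → 1.

1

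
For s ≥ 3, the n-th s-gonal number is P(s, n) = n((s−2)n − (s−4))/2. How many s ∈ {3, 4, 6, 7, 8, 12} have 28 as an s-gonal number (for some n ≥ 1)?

s = 3: P(3, 7) = 28. ✓
s = 4: P(4, 5) = 25 and P(4, 6) = 36; 28 is not s-gonal.
s = 6: P(6, 4) = 28. ✓
s = 7: P(7, 3) = 18 and P(7, 4) = 34; 28 is not s-gonal.
s = 8: P(8, 3) = 21 and P(8, 4) = 40; 28 is not s-gonal.
s = 12: P(12, 2) = 12 and P(12, 3) = 33; 28 is not s-gonal.
Hits: s ∈ {3, 6} → 2.

2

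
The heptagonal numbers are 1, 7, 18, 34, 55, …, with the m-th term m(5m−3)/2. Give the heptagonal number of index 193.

193·(5·193 − 3)/2 = 193·962/2 = 193·481 = 92833.

92833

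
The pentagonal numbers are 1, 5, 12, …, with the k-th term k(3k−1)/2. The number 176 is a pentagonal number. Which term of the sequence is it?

11

Set n(3n−1)/2 = 176, giving 3n² − n − 352 = 0.
So n = (1 + 65) / 6 = 66/6 = 11.
Check: 11·(3·11 − 1)/2 = 176. ✓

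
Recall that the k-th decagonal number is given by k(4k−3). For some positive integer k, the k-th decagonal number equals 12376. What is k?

56

Set n(4n−3) = 12376, giving 4n² − 3n − 12376 = 0.
The discriminant is 9 + 16·12376 = 198025, and √198025 = 445.
So n = (3 + 445) / 8 = 448/8 = 56.
Check: 56·(4·56 − 3) = 12376. ✓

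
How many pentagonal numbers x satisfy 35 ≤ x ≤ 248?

9

The n-th pentagonal number is n(3n−1)/2.
Smallest index with value ≥ 35: n = 5 (giving 35).
Largest index with value ≤ 248: n = 13 (giving 247).
Indices 5 through 13: 9 terms.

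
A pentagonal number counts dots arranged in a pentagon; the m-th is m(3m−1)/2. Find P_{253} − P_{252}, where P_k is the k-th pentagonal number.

Consecutive pentagonal numbers differ by 3n − 2: here 3·253 − 2 = 757.

757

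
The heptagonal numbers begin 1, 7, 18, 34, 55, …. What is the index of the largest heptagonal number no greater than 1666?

26

Solve n(5n−3)/2 ≤ 1666 for integer n.
n = 26 gives 1651 ≤ 1666, while n = 27 gives 1782 > 1666; so the answer is index 26.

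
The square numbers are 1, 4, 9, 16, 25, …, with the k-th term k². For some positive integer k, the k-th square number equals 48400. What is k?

220

We need n² = 48400, so n = √48400 = 220.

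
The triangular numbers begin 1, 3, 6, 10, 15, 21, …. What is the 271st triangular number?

36856

The 271st triangular number is n(n+1)/2 with n = 271.
271·272/2 = 73712/2 = 36856.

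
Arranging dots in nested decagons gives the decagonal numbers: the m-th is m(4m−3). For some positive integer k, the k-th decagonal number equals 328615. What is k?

287

Set n(4n−3) = 328615, giving 4n² − 3n − 328615 = 0.
The discriminant is 9 + 16·328615 = 5257849, and √5257849 = 2293.
So n = (3 + 2293) / 8 = 2296/8 = 287.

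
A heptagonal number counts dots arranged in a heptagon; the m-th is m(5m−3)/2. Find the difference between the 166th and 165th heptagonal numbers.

Consecutive heptagonal numbers differ by 5n − 4: here 5·166 − 4 = 826.

826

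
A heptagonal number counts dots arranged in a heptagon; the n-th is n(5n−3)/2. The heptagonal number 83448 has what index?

Set n(5n−3)/2 = 83448, giving 5n² − 3n − 166896 = 0.
The discriminant is 9 + 40·83448 = 3337929, and √3337929 = 1827.
So n = (3 + 1827) / 10 = 1830/10 = 183.

183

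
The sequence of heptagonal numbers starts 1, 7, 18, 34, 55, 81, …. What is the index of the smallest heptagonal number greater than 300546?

348

Solve n(5n−3)/2 > 300546 for integer n.
The largest n with value ≤ 300546 is 347 (since 300502 ≤ 300546 < 302238), so the first above is n = 348, value 302238.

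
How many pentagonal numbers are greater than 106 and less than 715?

The n-th pentagonal number is n(3n−1)/2.
Smallest index with value > 106: n = 9 (giving 117).
Largest index with value < 715: n = 21 (giving 651).
Indices 9 through 21: 13 terms.

13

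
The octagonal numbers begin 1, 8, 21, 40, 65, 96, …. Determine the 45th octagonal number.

The 45th octagonal number is n(3n−2) with n = 45.
45·(3·45 − 2) = 45·133 = 5985.

5985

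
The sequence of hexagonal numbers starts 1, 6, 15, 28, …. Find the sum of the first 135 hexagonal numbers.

1649340

Σ i(2i−1) = 2Σi² − Σi over i = 1..135.
Σi = 9180 and Σi² = 829260.
2·829260 − 1·9180 = 1649340.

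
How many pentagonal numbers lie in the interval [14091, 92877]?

152

The n-th pentagonal number is n(3n−1)/2.
Smallest index with value ≥ 14091: n = 98 (giving 14357).
Largest index with value ≤ 92877: n = 249 (giving 92877).
Indices 98 through 249: 152 terms.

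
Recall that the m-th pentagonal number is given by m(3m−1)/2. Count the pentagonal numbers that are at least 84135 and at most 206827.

The n-th pentagonal number is n(3n−1)/2.
Smallest index with value ≥ 84135: n = 237 (giving 84135).
Largest index with value ≤ 206827: n = 371 (giving 206276).
Indices 237 through 371: 135 terms.

135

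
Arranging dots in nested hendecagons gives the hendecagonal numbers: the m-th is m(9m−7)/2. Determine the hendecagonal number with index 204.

The 204th hendecagonal number is n(9n−7)/2 with n = 204.
204·(9·204 − 7)/2 = 204·1829/2 = 186558.

186558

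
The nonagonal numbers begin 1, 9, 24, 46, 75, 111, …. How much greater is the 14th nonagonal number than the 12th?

14·(7·14 − 5)/2 = 651 and 12·(7·12 − 5)/2 = 474.
Difference: 651 − 474 = 177.

177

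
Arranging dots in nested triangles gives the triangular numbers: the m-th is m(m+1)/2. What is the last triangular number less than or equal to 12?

Solve n(n+1)/2 ≤ 12 for integer n.
n = 4 gives 10 ≤ 12, while n = 5 gives 15 > 12; so the answer is 10.

10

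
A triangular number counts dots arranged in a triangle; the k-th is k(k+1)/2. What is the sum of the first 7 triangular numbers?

84

Σ i(i+1)/2 = (Σi² + Σi) / 2 over i = 1..7.
Σi = 28 and Σi² = 140.
(1·140 + 1·28) / 2 = 168/2 = 84.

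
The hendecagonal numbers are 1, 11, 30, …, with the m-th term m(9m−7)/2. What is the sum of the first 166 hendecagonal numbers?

6875056

Σ i(9i−7)/2 = (9Σi² − 7Σi) / 2 over i = 1..166.
Σi = 13861 and Σi² = 1538571.
(9·1538571 − 7·13861) / 2 = 13750112/2 = 6875056.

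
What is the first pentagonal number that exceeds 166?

176

Solve n(3n−1)/2 > 166 for integer n.
The largest n with value ≤ 166 is 10 (since 145 ≤ 166 < 176), so the first above is n = 11, value 176.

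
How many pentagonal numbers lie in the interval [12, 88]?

The n-th pentagonal number is n(3n−1)/2.
Smallest index with value ≥ 12: n = 3 (giving 12).
Largest index with value ≤ 88: n = 7 (giving 70).
Indices 3 through 7: 5 terms.

5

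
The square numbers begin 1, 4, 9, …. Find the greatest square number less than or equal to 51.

49

Solve n² ≤ 51 for integer n.
n = 7 gives 49 ≤ 51, while n = 8 gives 64 > 51; so the answer is 49.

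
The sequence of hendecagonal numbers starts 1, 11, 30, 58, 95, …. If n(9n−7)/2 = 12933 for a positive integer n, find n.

Set n(9n−7)/2 = 12933, giving 9n² − 7n − 25866 = 0.
The discriminant is 49 + 72·12933 = 931225, and √931225 = 965.
So n = (7 + 965) / 18 = 972/18 = 54.
Check: 54·(9·54 − 7)/2 = 12933. ✓

54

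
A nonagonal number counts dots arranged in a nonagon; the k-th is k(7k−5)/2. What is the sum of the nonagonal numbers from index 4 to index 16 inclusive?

4862

Σ i(7i−5)/2 = (7Σi² − 5Σi) / 2 over i = 4..16.
Σi = 136 − 6 = 130 and Σi² = 1496 − 14 = 1482.
(7·1482 − 5·130) / 2 = 9724/2 = 4862.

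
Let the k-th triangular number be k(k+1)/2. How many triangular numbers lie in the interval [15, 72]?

7

The n-th triangular number is n(n+1)/2.
Smallest index with value ≥ 15: n = 5 (giving 15).
Largest index with value ≤ 72: n = 11 (giving 66).
Indices 5 through 11: 7 terms.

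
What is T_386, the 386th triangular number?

386·387/2 = 149382/2 = 74691.

74691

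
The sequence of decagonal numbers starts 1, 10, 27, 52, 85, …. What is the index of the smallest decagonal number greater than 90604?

Solve n(4n−3) > 90604 for integer n.
The largest n with value ≤ 90604 is 150 (since 89550 ≤ 90604 < 90751), so the first above is n = 151, value 90751.

151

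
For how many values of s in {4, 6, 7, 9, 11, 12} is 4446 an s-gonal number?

s = 4: P(4, 66) = 4356 and P(4, 67) = 4489; 4446 is not s-gonal.
s = 6: P(6, 47) = 4371 and P(6, 48) = 4560; 4446 is not s-gonal.
s = 7: P(7, 42) = 4347 and P(7, 43) = 4558; 4446 is not s-gonal.
s = 9: P(9, 36) = 4446. ✓
s = 11: P(11, 31) = 4216 and P(11, 32) = 4496; 4446 is not s-gonal.
s = 12: P(12, 30) = 4380 and P(12, 31) = 4681; 4446 is not s-gonal.
Hits: s ∈ {9} → 1.

1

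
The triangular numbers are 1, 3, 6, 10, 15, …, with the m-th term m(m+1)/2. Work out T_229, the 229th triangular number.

26335

The 229th triangular number is n(n+1)/2 with n = 229.
229·230/2 = 52670/2 = 26335.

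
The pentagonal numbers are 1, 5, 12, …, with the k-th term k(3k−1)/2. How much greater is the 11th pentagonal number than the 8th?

11·(3·11 − 1)/2 = 176 and 8·(3·8 − 1)/2 = 92.
Difference: 176 − 92 = 84.

84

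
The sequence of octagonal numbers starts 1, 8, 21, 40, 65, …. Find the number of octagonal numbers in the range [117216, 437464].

The n-th octagonal number is n(3n−2).
Smallest index with value ≥ 117216: n = 198 (giving 117216).
Largest index with value ≤ 437464: n = 382 (giving 437008).
Indices 198 through 382: 185 terms.

185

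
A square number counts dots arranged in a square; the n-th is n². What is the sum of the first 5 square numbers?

55

Σ_{i=1}^{5} i² = 5·6·11/6 = 55.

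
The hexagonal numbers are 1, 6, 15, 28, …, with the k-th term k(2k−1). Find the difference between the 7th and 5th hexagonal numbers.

7·(2·7 − 1) = 91 and 5·(2·5 − 1) = 45.
Difference: 91 − 45 = 46.

46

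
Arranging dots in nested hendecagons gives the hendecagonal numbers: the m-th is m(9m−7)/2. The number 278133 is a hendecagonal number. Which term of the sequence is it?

249

Set n(9n−7)/2 = 278133, giving 9n² − 7n − 556266 = 0.
The discriminant is 49 + 72·278133 = 20025625, and √20025625 = 4475.
So n = (7 + 4475) / 18 = 4482/18 = 249.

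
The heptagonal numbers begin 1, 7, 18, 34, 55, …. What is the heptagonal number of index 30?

The 30th heptagonal number is n(5n−3)/2 with n = 30.
30·(5·30 − 3)/2 = 30·147/2 = 2205.

2205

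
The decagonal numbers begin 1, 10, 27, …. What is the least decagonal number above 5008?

Solve n(4n−3) > 5008 for integer n.
The largest n with value ≤ 5008 is 35 (since 4795 ≤ 5008 < 5076), so the first above is n = 36, value 5076.

5076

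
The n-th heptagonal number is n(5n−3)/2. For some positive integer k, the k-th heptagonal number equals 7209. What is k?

Set n(5n−3)/2 = 7209, giving 5n² − 3n − 14418 = 0.
So n = (3 + 537) / 10 = 540/10 = 54.

54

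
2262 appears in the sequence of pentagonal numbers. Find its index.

39

Set n(3n−1)/2 = 2262, giving 3n² − n − 4524 = 0.
The discriminant is 1 + 24·2262 = 54289, and √54289 = 233.
So n = (1 + 233) / 6 = 234/6 = 39.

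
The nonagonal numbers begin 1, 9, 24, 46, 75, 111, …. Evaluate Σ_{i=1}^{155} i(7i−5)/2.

Σ i(7i−5)/2 = (7Σi² − 5Σi) / 2 over i = 1..155.
Σi = 12090 and Σi² = 1253330.
(7·1253330 − 5·12090) / 2 = 8712860/2 = 4356430.

4356430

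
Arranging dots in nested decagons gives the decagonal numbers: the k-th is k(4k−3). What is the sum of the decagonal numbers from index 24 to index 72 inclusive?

Σ i(4i−3) = 4Σi² − 3Σi over i = 24..72.
Σi = 2628 − 276 = 2352 and Σi² = 127020 − 4324 = 122696.
4·122696 − 3·2352 = 483728.

483728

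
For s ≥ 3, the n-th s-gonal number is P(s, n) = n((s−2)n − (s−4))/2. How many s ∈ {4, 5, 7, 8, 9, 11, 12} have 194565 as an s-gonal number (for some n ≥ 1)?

1

s = 4: P(4, 441) = 194481 and P(4, 442) = 195364; 194565 is not s-gonal.
s = 5: P(5, 360) = 194220 and P(5, 361) = 195301; 194565 is not s-gonal.
s = 7: P(7, 279) = 194184 and P(7, 280) = 195580; 194565 is not s-gonal.
s = 8: P(8, 255) = 194565. ✓
s = 9: P(9, 236) = 194346 and P(9, 237) = 195999; 194565 is not s-gonal.
s = 11: P(11, 208) = 193960 and P(11, 209) = 195833; 194565 is not s-gonal.
s = 12: P(12, 197) = 193257 and P(12, 198) = 195228; 194565 is not s-gonal.
Hits: s ∈ {8} → 1.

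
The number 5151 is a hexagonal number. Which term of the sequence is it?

51

Set n(2n−1) = 5151, giving 2n² − n − 5151 = 0.
So n = (1 + 203) / 4 = 204/4 = 51.
Check: 51·(2·51 − 1) = 5151. ✓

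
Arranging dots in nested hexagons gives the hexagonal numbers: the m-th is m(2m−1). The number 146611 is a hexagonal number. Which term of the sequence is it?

271

Set n(2n−1) = 146611, giving 2n² − n − 146611 = 0.
The discriminant is 1 + 8·146611 = 1172889, and √1172889 = 1083.
So n = (1 + 1083) / 4 = 1084/4 = 271.
Check: 271·(2·271 − 1) = 146611. ✓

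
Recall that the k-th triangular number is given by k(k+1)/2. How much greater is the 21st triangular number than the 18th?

21·22/2 = 231 and 18·19/2 = 171.
Difference: 231 − 171 = 60.

60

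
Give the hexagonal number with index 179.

63903

The 179th hexagonal number is n(2n−1) with n = 179.
179·(2·179 − 1) = 179·357 = 63903.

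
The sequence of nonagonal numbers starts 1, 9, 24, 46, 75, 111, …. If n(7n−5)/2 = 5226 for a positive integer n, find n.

Set n(7n−5)/2 = 5226, giving 7n² − 5n − 10452 = 0.
The discriminant is 25 + 56·5226 = 292681, and √292681 = 541.
So n = (5 + 541) / 14 = 546/14 = 39.

39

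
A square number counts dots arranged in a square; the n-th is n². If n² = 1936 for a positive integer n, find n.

We need n² = 1936, so n = √1936 = 44.

44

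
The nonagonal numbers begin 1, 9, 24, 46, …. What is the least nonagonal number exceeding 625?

651

Solve n(7n−5)/2 > 625 for integer n.
The largest n with value ≤ 625 is 13 (since 559 ≤ 625 < 651), so the first above is n = 14, value 651.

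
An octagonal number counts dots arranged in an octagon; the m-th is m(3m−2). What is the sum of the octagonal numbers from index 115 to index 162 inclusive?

2776584

Σ i(3i−2) = 3Σi² − 2Σi over i = 115..162.
Σi = 13203 − 6555 = 6648 and Σi² = 1430325 − 500365 = 929960.
3·929960 − 2·6648 = 2776584.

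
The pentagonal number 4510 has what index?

55

Set n(3n−1)/2 = 4510, giving 3n² − n − 9020 = 0.
The discriminant is 1 + 24·4510 = 108241, and √108241 = 329.
So n = (1 + 329) / 6 = 330/6 = 55.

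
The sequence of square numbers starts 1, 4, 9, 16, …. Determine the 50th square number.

The 50th square number is n² with n = 50.
50² = 2500.

2500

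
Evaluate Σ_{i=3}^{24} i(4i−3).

Σ i(4i−3) = 4Σi² − 3Σi over i = 3..24.
Σi = 300 − 3 = 297 and Σi² = 4900 − 5 = 4895.
4·4895 − 3·297 = 18689.

18689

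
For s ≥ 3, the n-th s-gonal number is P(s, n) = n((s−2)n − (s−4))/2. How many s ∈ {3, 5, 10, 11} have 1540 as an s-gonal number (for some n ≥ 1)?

2

s = 3: P(3, 55) = 1540. ✓
s = 5: P(5, 32) = 1520 and P(5, 33) = 1617; 1540 is not s-gonal.
s = 10: P(10, 20) = 1540. ✓
s = 11: P(11, 18) = 1395 and P(11, 19) = 1558; 1540 is not s-gonal.
Hits: s ∈ {3, 10} → 2.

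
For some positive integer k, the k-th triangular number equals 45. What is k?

9

Set n(n+1)/2 = 45, giving n² + n − 90 = 0.
So n = (-1 + 19) / 2 = 18/2 = 9.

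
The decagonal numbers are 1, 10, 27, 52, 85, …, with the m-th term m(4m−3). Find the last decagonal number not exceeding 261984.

Solve n(4n−3) ≤ 261984 for integer n.
n = 256 gives 261376 ≤ 261984, while n = 257 gives 263425 > 261984; so the answer is 261376.

261376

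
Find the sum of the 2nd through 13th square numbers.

818

Σ_{i=2}^{13} i² = 819 − 1 = 818.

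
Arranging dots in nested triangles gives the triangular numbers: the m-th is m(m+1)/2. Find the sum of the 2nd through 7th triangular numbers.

83

Σ i(i+1)/2 = (Σi² + Σi) / 2 over i = 2..7.
Σi = 28 − 1 = 27 and Σi² = 140 − 1 = 139.
(1·139 + 1·27) / 2 = 166/2 = 83.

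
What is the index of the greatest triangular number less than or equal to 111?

Solve n(n+1)/2 ≤ 111 for integer n.
n = 14 gives 105 ≤ 111, while n = 15 gives 120 > 111; so the answer is index 14.

14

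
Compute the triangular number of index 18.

171

The 18th triangular number is n(n+1)/2 with n = 18.
18·19/2 = 342/2 = 171.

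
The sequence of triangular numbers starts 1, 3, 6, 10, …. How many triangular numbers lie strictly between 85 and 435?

The n-th triangular number is n(n+1)/2.
Smallest index with value > 85: n = 13 (giving 91).
Largest index with value < 435: n = 28 (giving 406).
Indices 13 through 28: 16 terms.

16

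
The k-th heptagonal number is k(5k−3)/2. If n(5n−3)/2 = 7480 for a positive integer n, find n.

Set n(5n−3)/2 = 7480, giving 5n² − 3n − 14960 = 0.
So n = (3 + 547) / 10 = 550/10 = 55.

55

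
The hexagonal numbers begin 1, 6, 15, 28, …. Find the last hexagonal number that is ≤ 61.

Solve n(2n−1) ≤ 61 for integer n.
n = 5 gives 45 ≤ 61, while n = 6 gives 66 > 61; so the answer is 45.

45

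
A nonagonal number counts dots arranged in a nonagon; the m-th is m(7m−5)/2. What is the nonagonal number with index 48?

7944

The 48th nonagonal number is n(7n−5)/2 with n = 48.
48·(7·48 − 5)/2 = 48·331/2 = 7944.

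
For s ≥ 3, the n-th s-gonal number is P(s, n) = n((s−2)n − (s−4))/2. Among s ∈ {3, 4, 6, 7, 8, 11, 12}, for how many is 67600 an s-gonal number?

1

s = 3: P(3, 367) = 67528 and P(3, 368) = 67896; 67600 is not s-gonal.
s = 4: P(4, 260) = 67600. ✓
s = 6: P(6, 184) = 67528 and P(6, 185) = 68265; 67600 is not s-gonal.
s = 7: P(7, 164) = 66994 and P(7, 165) = 67815; 67600 is not s-gonal.
s = 8: P(8, 150) = 67200 and P(8, 151) = 68101; 67600 is not s-gonal.
s = 11: P(11, 122) = 66551 and P(11, 123) = 67650; 67600 is not s-gonal.
s = 12: P(12, 116) = 66816 and P(12, 117) = 67977; 67600 is not s-gonal.
Hits: s ∈ {4} → 1.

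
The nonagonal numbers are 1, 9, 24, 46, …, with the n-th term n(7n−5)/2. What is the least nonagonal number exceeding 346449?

346500

Solve n(7n−5)/2 > 346449 for integer n.
The largest n with value ≤ 346449 is 314 (since 344301 ≤ 346449 < 346500), so the first above is n = 315, value 346500.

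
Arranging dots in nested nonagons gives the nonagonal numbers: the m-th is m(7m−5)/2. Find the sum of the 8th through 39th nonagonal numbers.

Σ i(7i−5)/2 = (7Σi² − 5Σi) / 2 over i = 8..39.
Σi = 780 − 28 = 752 and Σi² = 20540 − 140 = 20400.
(7·20400 − 5·752) / 2 = 139040/2 = 69520.

69520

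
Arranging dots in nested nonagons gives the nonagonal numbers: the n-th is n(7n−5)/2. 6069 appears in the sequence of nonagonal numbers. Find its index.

42

Set n(7n−5)/2 = 6069, giving 7n² − 5n − 12138 = 0.
The discriminant is 25 + 56·6069 = 339889, and √339889 = 583.
So n = (5 + 583) / 14 = 588/14 = 42.
Check: 42·(7·42 − 5)/2 = 6069. ✓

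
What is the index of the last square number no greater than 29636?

Solve n² ≤ 29636 for integer n.
n = 172 gives 29584 ≤ 29636, while n = 173 gives 29929 > 29636; so the answer is index 172.

172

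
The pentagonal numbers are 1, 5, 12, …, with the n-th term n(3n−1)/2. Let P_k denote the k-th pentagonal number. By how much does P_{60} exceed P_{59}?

Consecutive pentagonal numbers differ by 3n − 2: here 3·60 − 2 = 178.

178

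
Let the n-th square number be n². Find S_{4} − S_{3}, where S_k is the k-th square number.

7

n² − (n−1)² = 2n − 1, so 4² − 3² = 2·4 − 1 = 7.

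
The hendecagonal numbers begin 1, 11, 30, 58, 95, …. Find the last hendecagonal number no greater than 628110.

Solve n(9n−7)/2 ≤ 628110 for integer n.
n = 373 gives 624775 ≤ 628110, while n = 374 gives 628133 > 628110; so the answer is 624775.

624775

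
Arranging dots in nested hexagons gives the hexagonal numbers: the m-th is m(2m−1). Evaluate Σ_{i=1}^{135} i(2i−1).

Σ i(2i−1) = 2Σi² − Σi over i = 1..135.
Σi = 9180 and Σi² = 829260.
2·829260 − 1·9180 = 1649340.

1649340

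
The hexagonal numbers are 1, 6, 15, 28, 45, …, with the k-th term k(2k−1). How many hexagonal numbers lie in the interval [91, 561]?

The n-th hexagonal number is n(2n−1).
Smallest index with value ≥ 91: n = 7 (giving 91).
Largest index with value ≤ 561: n = 17 (giving 561).
Indices 7 through 17: 11 terms.

11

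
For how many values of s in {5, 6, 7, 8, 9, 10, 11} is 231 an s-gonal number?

s = 5: P(5, 12) = 210 and P(5, 13) = 247; 231 is not s-gonal.
s = 6: P(6, 11) = 231. ✓
s = 7: P(7, 9) = 189 and P(7, 10) = 235; 231 is not s-gonal.
s = 8: P(8, 9) = 225 and P(8, 10) = 280; 231 is not s-gonal.
s = 9: P(9, 8) = 204 and P(9, 9) = 261; 231 is not s-gonal.
s = 10: P(10, 7) = 175 and P(10, 8) = 232; 231 is not s-gonal.
s = 11: P(11, 7) = 196 and P(11, 8) = 260; 231 is not s-gonal.
Hits: s ∈ {6} → 1.

1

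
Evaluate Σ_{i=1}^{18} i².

Σ_{i=1}^{18} i² = 18·19·37/6 = 2109.

2109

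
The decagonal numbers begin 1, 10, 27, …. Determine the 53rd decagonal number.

11077

The 53rd decagonal number is n(4n−3) with n = 53.
53·(4·53 − 3) = 53·209 = 11077.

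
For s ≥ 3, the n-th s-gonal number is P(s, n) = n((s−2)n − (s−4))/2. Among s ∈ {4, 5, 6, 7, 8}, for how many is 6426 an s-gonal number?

s = 4: P(4, 80) = 6400 and P(4, 81) = 6561; 6426 is not s-gonal.
s = 5: P(5, 65) = 6305 and P(5, 66) = 6501; 6426 is not s-gonal.
s = 6: P(6, 56) = 6216 and P(6, 57) = 6441; 6426 is not s-gonal.
s = 7: P(7, 51) = 6426. ✓
s = 8: P(8, 46) = 6256 and P(8, 47) = 6533; 6426 is not s-gonal.
Hits: s ∈ {7} → 1.

1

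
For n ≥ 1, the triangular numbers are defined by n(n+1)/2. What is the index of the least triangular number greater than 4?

Solve n(n+1)/2 > 4 for integer n.
The largest n with value ≤ 4 is 2 (since 3 ≤ 4 < 6), so the first above is n = 3, value 6.

3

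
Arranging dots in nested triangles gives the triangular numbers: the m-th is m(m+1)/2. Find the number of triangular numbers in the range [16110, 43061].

The n-th triangular number is n(n+1)/2.
Smallest index with value ≥ 16110: n = 179 (giving 16110).
Largest index with value ≤ 43061: n = 292 (giving 42778).
Indices 179 through 292: 114 terms.

114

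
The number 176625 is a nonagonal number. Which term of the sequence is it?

225

Set n(7n−5)/2 = 176625, giving 7n² − 5n − 353250 = 0.
The discriminant is 25 + 56·176625 = 9891025, and √9891025 = 3145.
So n = (5 + 3145) / 14 = 3150/14 = 225.
Check: 225·(7·225 − 5)/2 = 176625. ✓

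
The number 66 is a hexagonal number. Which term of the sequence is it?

Set n(2n−1) = 66, giving 2n² − n − 66 = 0.
The discriminant is 1 + 8·66 = 529, and √529 = 23.
So n = (1 + 23) / 4 = 24/4 = 6.

6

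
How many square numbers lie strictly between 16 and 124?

7

The n-th square number is n².
Smallest index with value > 16: n = 5 (giving 25).
Largest index with value < 124: n = 11 (giving 121).
Indices 5 through 11: 7 terms.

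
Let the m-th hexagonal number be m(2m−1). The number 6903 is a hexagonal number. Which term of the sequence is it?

59

Set n(2n−1) = 6903, giving 2n² − n − 6903 = 0.
The discriminant is 1 + 8·6903 = 55225, and √55225 = 235.
So n = (1 + 235) / 4 = 236/4 = 59.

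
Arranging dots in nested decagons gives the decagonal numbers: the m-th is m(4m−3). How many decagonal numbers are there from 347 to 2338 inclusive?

15

The n-th decagonal number is n(4n−3).
Smallest index with value ≥ 347: n = 10 (giving 370).
Largest index with value ≤ 2338: n = 24 (giving 2232).
Indices 10 through 24: 15 terms.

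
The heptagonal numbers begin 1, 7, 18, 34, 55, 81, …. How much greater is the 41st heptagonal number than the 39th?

397

41·(5·41 − 3)/2 = 4141 and 39·(5·39 − 3)/2 = 3744.
Difference: 4141 − 3744 = 397.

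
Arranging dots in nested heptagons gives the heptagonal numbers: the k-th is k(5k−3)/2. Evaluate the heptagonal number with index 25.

25·(5·25 − 3)/2 = 25·122/2 = 25·61 = 1525.

1525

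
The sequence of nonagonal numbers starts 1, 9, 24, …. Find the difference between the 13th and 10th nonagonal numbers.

234

13·(7·13 − 5)/2 = 559 and 10·(7·10 − 5)/2 = 325.
Difference: 559 − 325 = 234.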